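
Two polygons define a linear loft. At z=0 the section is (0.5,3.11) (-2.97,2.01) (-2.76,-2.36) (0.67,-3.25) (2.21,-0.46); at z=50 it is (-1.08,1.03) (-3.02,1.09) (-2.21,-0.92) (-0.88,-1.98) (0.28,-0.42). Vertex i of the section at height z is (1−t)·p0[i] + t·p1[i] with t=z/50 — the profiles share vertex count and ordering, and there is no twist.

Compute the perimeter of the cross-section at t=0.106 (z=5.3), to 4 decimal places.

Perimeter at t=0.106: 17.7050

Cross-section at t=0.106: each vertex is (1-t)·p0[i] + t·p1[i].
  v1: (1-0.106)·(0.5,3.11) + 0.106·(-1.08,1.03) = (0.3325,2.8895)
  v2: (1-0.106)·(-2.97,2.01) + 0.106·(-3.02,1.09) = (-2.9753,1.9125)
  v3: (1-0.106)·(-2.76,-2.36) + 0.106·(-2.21,-0.92) = (-2.7017,-2.2074)
  v4: (1-0.106)·(0.67,-3.25) + 0.106·(-0.88,-1.98) = (0.5057,-3.1154)
  v5: (1-0.106)·(2.21,-0.46) + 0.106·(0.28,-0.42) = (2.0054,-0.4558)
Perimeter = Σ |v_{i+1} − v_i|:
  edge 1→2: √(-3.3078² + -0.9770²) = 3.4491 (running 3.4491)
  edge 2→3: √(0.2736² + -4.1198²) = 4.1289 (running 7.5780)
  edge 3→4: √(3.2074² + -0.9080²) = 3.3335 (running 10.9115)
  edge 4→5: √(1.4997² + 2.6596²) = 3.0533 (running 13.9648)
  edge 5→1: √(-1.6729² + 3.3453²) = 3.7403 (running 17.7050)
Perimeter = 17.7050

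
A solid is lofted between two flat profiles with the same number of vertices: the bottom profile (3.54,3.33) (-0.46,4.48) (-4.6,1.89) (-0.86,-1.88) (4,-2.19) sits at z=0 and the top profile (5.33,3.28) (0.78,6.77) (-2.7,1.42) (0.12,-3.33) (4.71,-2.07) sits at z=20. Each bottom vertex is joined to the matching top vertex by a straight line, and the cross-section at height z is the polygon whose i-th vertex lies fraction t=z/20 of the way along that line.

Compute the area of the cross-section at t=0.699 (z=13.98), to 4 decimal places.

Cross-section at t=0.699: each vertex is (1-t)·p0[i] + t·p1[i].
  v1: (1-0.699)·(3.54,3.33) + 0.699·(5.33,3.28) = (4.7912,3.2950)
  v2: (1-0.699)·(-0.46,4.48) + 0.699·(0.78,6.77) = (0.4068,6.0807)
  v3: (1-0.699)·(-4.6,1.89) + 0.699·(-2.7,1.42) = (-3.2719,1.5615)
  v4: (1-0.699)·(-0.86,-1.88) + 0.699·(0.12,-3.33) = (-0.1750,-2.8935)
  v5: (1-0.699)·(4,-2.19) + 0.699·(4.71,-2.07) = (4.4963,-2.1061)
Shoelace sum Σ(x_i·y_{i+1} − x_{i+1}·y_i):
  i=1: 4.7912·6.0807 − 0.4068·3.2950 = +27.7937 (running +27.7937)
  i=2: 0.4068·1.5615 − -3.2719·6.0807 = +20.5306 (running +48.3243)
  i=3: -3.2719·-2.8935 − -0.1750·1.5615 = +9.7406 (running +58.0649)
  i=4: -0.1750·-2.1061 − 4.4963·-2.8935 = +13.3788 (running +71.4437)
  i=5: 4.4963·3.2950 − 4.7912·-2.1061 = +24.9064 (running +96.3500)
Area = |Σ|/2 = |96.3500|/2 = 48.1750

Area at t=0.699: 48.1750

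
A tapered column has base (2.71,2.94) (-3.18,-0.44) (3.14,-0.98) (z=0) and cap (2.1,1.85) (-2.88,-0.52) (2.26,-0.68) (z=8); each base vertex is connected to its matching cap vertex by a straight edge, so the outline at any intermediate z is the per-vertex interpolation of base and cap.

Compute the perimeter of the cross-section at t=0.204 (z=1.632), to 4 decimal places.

Perimeter at t=0.204: 16.2805

Cross-section at t=0.204: each vertex is (1-t)·p0[i] + t·p1[i].
  v1: (1-0.204)·(2.71,2.94) + 0.204·(2.1,1.85) = (2.5856,2.7176)
  v2: (1-0.204)·(-3.18,-0.44) + 0.204·(-2.88,-0.52) = (-3.1188,-0.4563)
  v3: (1-0.204)·(3.14,-0.98) + 0.204·(2.26,-0.68) = (2.9605,-0.9188)
Perimeter = Σ |v_{i+1} − v_i|:
  edge 1→2: √(-5.7044² + -3.1740²) = 6.5279 (running 6.5279)
  edge 2→3: √(6.0793² + -0.4625²) = 6.0968 (running 12.6248)
  edge 3→1: √(-0.3749² + 3.6364²) = 3.6557 (running 16.2805)
Perimeter = 16.2805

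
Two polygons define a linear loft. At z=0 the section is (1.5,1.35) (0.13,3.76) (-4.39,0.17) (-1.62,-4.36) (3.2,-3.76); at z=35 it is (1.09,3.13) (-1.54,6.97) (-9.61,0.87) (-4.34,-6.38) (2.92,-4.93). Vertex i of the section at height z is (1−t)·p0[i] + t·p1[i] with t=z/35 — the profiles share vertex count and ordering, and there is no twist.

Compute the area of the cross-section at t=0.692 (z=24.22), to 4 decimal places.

Area at t=0.692: 76.0580

Cross-section at t=0.692: each vertex is (1-t)·p0[i] + t·p1[i].
  v1: (1-0.692)·(1.5,1.35) + 0.692·(1.09,3.13) = (1.2163,2.5818)
  v2: (1-0.692)·(0.13,3.76) + 0.692·(-1.54,6.97) = (-1.0256,5.9813)
  v3: (1-0.692)·(-4.39,0.17) + 0.692·(-9.61,0.87) = (-8.0022,0.6544)
  v4: (1-0.692)·(-1.62,-4.36) + 0.692·(-4.34,-6.38) = (-3.5022,-5.7578)
  v5: (1-0.692)·(3.2,-3.76) + 0.692·(2.92,-4.93) = (3.0062,-4.5696)
Shoelace sum Σ(x_i·y_{i+1} − x_{i+1}·y_i):
  i=1: 1.2163·5.9813 − -1.0256·2.5818 = +9.9229 (running +9.9229)
  i=2: -1.0256·0.6544 − -8.0022·5.9813 = +47.1928 (running +57.1157)
  i=3: -8.0022·-5.7578 − -3.5022·0.6544 = +48.3675 (running +105.4832)
  i=4: -3.5022·-4.5696 − 3.0062·-5.7578 = +33.3134 (running +138.7966)
  i=5: 3.0062·2.5818 − 1.2163·-4.5696 = +13.3194 (running +152.1160)
Area = |Σ|/2 = |152.1160|/2 = 76.0580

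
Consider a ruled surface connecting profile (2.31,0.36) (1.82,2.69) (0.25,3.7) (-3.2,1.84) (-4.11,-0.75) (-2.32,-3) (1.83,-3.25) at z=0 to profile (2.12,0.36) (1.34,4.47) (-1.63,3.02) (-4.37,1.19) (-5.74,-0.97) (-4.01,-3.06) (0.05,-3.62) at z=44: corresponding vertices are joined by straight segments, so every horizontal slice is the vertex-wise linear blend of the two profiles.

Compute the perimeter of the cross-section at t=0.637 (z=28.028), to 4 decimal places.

Cross-section at t=0.637: each vertex is (1-t)·p0[i] + t·p1[i].
  v1: (1-0.637)·(2.31,0.36) + 0.637·(2.12,0.36) = (2.1890,0.3600)
  v2: (1-0.637)·(1.82,2.69) + 0.637·(1.34,4.47) = (1.5142,3.8239)
  v3: (1-0.637)·(0.25,3.7) + 0.637·(-1.63,3.02) = (-0.9476,3.2668)
  v4: (1-0.637)·(-3.2,1.84) + 0.637·(-4.37,1.19) = (-3.9453,1.4259)
  v5: (1-0.637)·(-4.11,-0.75) + 0.637·(-5.74,-0.97) = (-5.1483,-0.8901)
  v6: (1-0.637)·(-2.32,-3) + 0.637·(-4.01,-3.06) = (-3.3965,-3.0382)
  v7: (1-0.637)·(1.83,-3.25) + 0.637·(0.05,-3.62) = (0.6961,-3.4857)
Perimeter = Σ |v_{i+1} − v_i|:
  edge 1→2: √(-0.6747² + 3.4639²) = 3.5290 (running 3.5290)
  edge 2→3: √(-2.4618² + -0.5570²) = 2.5240 (running 6.0530)
  edge 3→4: √(-2.9977² + -1.8409²) = 3.5178 (running 9.5708)
  edge 4→5: √(-1.2030² + -2.3161²) = 2.6099 (running 12.1807)
  edge 5→6: √(1.7518² + -2.1481²) = 2.7718 (running 14.9526)
  edge 6→7: √(4.0927² + -0.4475²) = 4.1171 (running 19.0696)
  edge 7→1: √(1.4928² + 3.8457²) = 4.1253 (running 23.1949)
Perimeter = 23.1949

Perimeter at t=0.637: 23.1949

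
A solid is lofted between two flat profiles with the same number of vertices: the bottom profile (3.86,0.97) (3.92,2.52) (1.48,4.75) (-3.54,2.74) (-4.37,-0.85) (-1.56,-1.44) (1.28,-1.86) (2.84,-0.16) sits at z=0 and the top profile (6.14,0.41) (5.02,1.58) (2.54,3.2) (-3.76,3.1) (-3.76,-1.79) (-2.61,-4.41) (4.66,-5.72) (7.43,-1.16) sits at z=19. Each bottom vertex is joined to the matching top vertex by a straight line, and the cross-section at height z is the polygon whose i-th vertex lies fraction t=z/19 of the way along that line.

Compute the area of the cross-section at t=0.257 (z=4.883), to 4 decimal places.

Cross-section at t=0.257: each vertex is (1-t)·p0[i] + t·p1[i].
  v1: (1-0.257)·(3.86,0.97) + 0.257·(6.14,0.41) = (4.4460,0.8261)
  v2: (1-0.257)·(3.92,2.52) + 0.257·(5.02,1.58) = (4.2027,2.2784)
  v3: (1-0.257)·(1.48,4.75) + 0.257·(2.54,3.2) = (1.7524,4.3516)
  v4: (1-0.257)·(-3.54,2.74) + 0.257·(-3.76,3.1) = (-3.5965,2.8325)
  v5: (1-0.257)·(-4.37,-0.85) + 0.257·(-3.76,-1.79) = (-4.2132,-1.0916)
  v6: (1-0.257)·(-1.56,-1.44) + 0.257·(-2.61,-4.41) = (-1.8298,-2.2033)
  v7: (1-0.257)·(1.28,-1.86) + 0.257·(4.66,-5.72) = (2.1487,-2.8520)
  v8: (1-0.257)·(2.84,-0.16) + 0.257·(7.43,-1.16) = (4.0196,-0.4170)
Shoelace sum Σ(x_i·y_{i+1} − x_{i+1}·y_i):
  i=1: 4.4460·2.2784 − 4.2027·0.8261 = +6.6580 (running +6.6580)
  i=2: 4.2027·4.3516 − 1.7524·2.2784 = +14.2959 (running +20.9539)
  i=3: 1.7524·2.8325 − -3.5965·4.3516 = +20.6146 (running +41.5686)
  i=4: -3.5965·-1.0916 − -4.2132·2.8325 = +15.8600 (running +57.4285)
  i=5: -4.2132·-2.2033 − -1.8298·-1.0916 = +7.2855 (running +64.7141)
  i=6: -1.8298·-2.8520 − 2.1487·-2.2033 = +9.9529 (running +74.6670)
  i=7: 2.1487·-0.4170 − 4.0196·-2.8520 = +10.5681 (running +85.2350)
  i=8: 4.0196·0.8261 − 4.4460·-0.4170 = +5.1745 (running +90.4096)
Area = |Σ|/2 = |90.4096|/2 = 45.2048

Area at t=0.257: 45.2048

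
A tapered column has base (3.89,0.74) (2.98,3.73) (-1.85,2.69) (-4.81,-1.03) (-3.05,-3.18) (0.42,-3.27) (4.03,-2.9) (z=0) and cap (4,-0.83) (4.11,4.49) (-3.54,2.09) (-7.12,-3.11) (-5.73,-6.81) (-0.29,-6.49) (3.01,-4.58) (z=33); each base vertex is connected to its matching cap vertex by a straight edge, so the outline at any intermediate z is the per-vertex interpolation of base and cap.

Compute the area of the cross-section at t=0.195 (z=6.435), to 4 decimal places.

Cross-section at t=0.195: each vertex is (1-t)·p0[i] + t·p1[i].
  v1: (1-0.195)·(3.89,0.74) + 0.195·(4,-0.83) = (3.9115,0.4338)
  v2: (1-0.195)·(2.98,3.73) + 0.195·(4.11,4.49) = (3.2003,3.8782)
  v3: (1-0.195)·(-1.85,2.69) + 0.195·(-3.54,2.09) = (-2.1795,2.5730)
  v4: (1-0.195)·(-4.81,-1.03) + 0.195·(-7.12,-3.11) = (-5.2604,-1.4356)
  v5: (1-0.195)·(-3.05,-3.18) + 0.195·(-5.73,-6.81) = (-3.5726,-3.8878)
  v6: (1-0.195)·(0.42,-3.27) + 0.195·(-0.29,-6.49) = (0.2815,-3.8979)
  v7: (1-0.195)·(4.03,-2.9) + 0.195·(3.01,-4.58) = (3.8311,-3.2276)
Shoelace sum Σ(x_i·y_{i+1} − x_{i+1}·y_i):
  i=1: 3.9115·3.8782 − 3.2003·0.4338 = +13.7809 (running +13.7809)
  i=2: 3.2003·2.5730 − -2.1795·3.8782 = +16.6872 (running +30.4681)
  i=3: -2.1795·-1.4356 − -5.2604·2.5730 = +16.6641 (running +47.1322)
  i=4: -5.2604·-3.8878 − -3.5726·-1.4356 = +15.3230 (running +62.4553)
  i=5: -3.5726·-3.8979 − 0.2815·-3.8878 = +15.0203 (running +77.4755)
  i=6: 0.2815·-3.2276 − 3.8311·-3.8979 = +14.0245 (running +91.5000)
  i=7: 3.8311·0.4338 − 3.9115·-3.2276 = +14.2867 (running +105.7868)
Area = |Σ|/2 = |105.7868|/2 = 52.8934

Area at t=0.195: 52.8934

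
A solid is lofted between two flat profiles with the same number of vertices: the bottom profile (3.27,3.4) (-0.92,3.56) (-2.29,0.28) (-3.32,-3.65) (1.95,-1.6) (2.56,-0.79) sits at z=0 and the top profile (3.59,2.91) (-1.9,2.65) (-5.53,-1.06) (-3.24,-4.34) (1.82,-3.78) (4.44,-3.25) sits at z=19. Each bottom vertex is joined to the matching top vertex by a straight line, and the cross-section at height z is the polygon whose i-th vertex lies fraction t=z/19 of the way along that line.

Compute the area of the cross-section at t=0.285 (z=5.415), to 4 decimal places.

Area at t=0.285: 35.7849

Cross-section at t=0.285: each vertex is (1-t)·p0[i] + t·p1[i].
  v1: (1-0.285)·(3.27,3.4) + 0.285·(3.59,2.91) = (3.3612,3.2603)
  v2: (1-0.285)·(-0.92,3.56) + 0.285·(-1.9,2.65) = (-1.1993,3.3007)
  v3: (1-0.285)·(-2.29,0.28) + 0.285·(-5.53,-1.06) = (-3.2134,-0.1019)
  v4: (1-0.285)·(-3.32,-3.65) + 0.285·(-3.24,-4.34) = (-3.2972,-3.8466)
  v5: (1-0.285)·(1.95,-1.6) + 0.285·(1.82,-3.78) = (1.9130,-2.2213)
  v6: (1-0.285)·(2.56,-0.79) + 0.285·(4.44,-3.25) = (3.0958,-1.4911)
Shoelace sum Σ(x_i·y_{i+1} − x_{i+1}·y_i):
  i=1: 3.3612·3.3007 − -1.1993·3.2603 = +15.0043 (running +15.0043)
  i=2: -1.1993·-0.1019 − -3.2134·3.3007 = +10.7285 (running +25.7328)
  i=3: -3.2134·-3.8466 − -3.2972·-0.1019 = +12.0248 (running +37.7576)
  i=4: -3.2972·-2.2213 − 1.9130·-3.8466 = +14.6825 (running +52.4402)
  i=5: 1.9130·-1.4911 − 3.0958·-2.2213 = +4.0243 (running +56.4645)
  i=6: 3.0958·3.2603 − 3.3612·-1.4911 = +15.1053 (running +71.5697)
Area = |Σ|/2 = |71.5697|/2 = 35.7849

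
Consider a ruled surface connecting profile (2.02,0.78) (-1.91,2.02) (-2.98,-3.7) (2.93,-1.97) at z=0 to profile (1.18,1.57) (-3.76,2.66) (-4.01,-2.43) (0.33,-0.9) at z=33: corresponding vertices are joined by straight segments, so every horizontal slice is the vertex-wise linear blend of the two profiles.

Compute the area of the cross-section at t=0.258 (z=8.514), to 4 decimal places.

Cross-section at t=0.258: each vertex is (1-t)·p0[i] + t·p1[i].
  v1: (1-0.258)·(2.02,0.78) + 0.258·(1.18,1.57) = (1.8033,0.9838)
  v2: (1-0.258)·(-1.91,2.02) + 0.258·(-3.76,2.66) = (-2.3873,2.1851)
  v3: (1-0.258)·(-2.98,-3.7) + 0.258·(-4.01,-2.43) = (-3.2457,-3.3723)
  v4: (1-0.258)·(2.93,-1.97) + 0.258·(0.33,-0.9) = (2.2592,-1.6939)
Shoelace sum Σ(x_i·y_{i+1} − x_{i+1}·y_i):
  i=1: 1.8033·2.1851 − -2.3873·0.9838 = +6.2891 (running +6.2891)
  i=2: -2.3873·-3.3723 − -3.2457·2.1851 = +15.1431 (running +21.4322)
  i=3: -3.2457·-1.6939 − 2.2592·-3.3723 = +13.1169 (running +34.5491)
  i=4: 2.2592·0.9838 − 1.8033·-1.6939 = +5.2773 (running +39.8263)
Area = |Σ|/2 = |39.8263|/2 = 19.9132

Area at t=0.258: 19.9132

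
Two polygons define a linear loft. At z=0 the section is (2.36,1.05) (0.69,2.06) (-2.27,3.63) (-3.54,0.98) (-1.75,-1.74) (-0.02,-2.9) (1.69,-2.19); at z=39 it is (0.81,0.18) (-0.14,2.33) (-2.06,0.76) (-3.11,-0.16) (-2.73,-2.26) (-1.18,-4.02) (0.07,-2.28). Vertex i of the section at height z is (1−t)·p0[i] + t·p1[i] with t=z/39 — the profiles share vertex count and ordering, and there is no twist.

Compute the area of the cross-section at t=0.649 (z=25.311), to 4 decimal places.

Cross-section at t=0.649: each vertex is (1-t)·p0[i] + t·p1[i].
  v1: (1-0.649)·(2.36,1.05) + 0.649·(0.81,0.18) = (1.3540,0.4854)
  v2: (1-0.649)·(0.69,2.06) + 0.649·(-0.14,2.33) = (0.1513,2.2352)
  v3: (1-0.649)·(-2.27,3.63) + 0.649·(-2.06,0.76) = (-2.1337,1.7674)
  v4: (1-0.649)·(-3.54,0.98) + 0.649·(-3.11,-0.16) = (-3.2609,0.2401)
  v5: (1-0.649)·(-1.75,-1.74) + 0.649·(-2.73,-2.26) = (-2.3860,-2.0775)
  v6: (1-0.649)·(-0.02,-2.9) + 0.649·(-1.18,-4.02) = (-0.7728,-3.6269)
  v7: (1-0.649)·(1.69,-2.19) + 0.649·(0.07,-2.28) = (0.6386,-2.2484)
Shoelace sum Σ(x_i·y_{i+1} − x_{i+1}·y_i):
  i=1: 1.3540·2.2352 − 0.1513·0.4854 = +2.9532 (running +2.9532)
  i=2: 0.1513·1.7674 − -2.1337·2.2352 = +5.0368 (running +7.9900)
  i=3: -2.1337·0.2401 − -3.2609·1.7674 = +5.2509 (running +13.2408)
  i=4: -3.2609·-2.0775 − -2.3860·0.2401 = +7.3475 (running +20.5883)
  i=5: -2.3860·-3.6269 − -0.7728·-2.0775 = +7.0482 (running +27.6366)
  i=6: -0.7728·-2.2484 − 0.6386·-3.6269 = +4.0539 (running +31.6904)
  i=7: 0.6386·0.4854 − 1.3540·-2.2484 = +3.3544 (running +35.0449)
Area = |Σ|/2 = |35.0449|/2 = 17.5224

Area at t=0.649: 17.5224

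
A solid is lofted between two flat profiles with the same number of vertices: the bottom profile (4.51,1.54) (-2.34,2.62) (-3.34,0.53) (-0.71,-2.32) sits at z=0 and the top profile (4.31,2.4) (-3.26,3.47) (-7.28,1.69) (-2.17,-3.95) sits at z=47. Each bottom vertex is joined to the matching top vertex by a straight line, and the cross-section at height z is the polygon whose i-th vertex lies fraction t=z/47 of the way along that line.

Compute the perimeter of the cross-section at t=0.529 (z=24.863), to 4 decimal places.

Perimeter at t=0.529: 24.2359

Cross-section at t=0.529: each vertex is (1-t)·p0[i] + t·p1[i].
  v1: (1-0.529)·(4.51,1.54) + 0.529·(4.31,2.4) = (4.4042,1.9949)
  v2: (1-0.529)·(-2.34,2.62) + 0.529·(-3.26,3.47) = (-2.8267,3.0697)
  v3: (1-0.529)·(-3.34,0.53) + 0.529·(-7.28,1.69) = (-5.4243,1.1436)
  v4: (1-0.529)·(-0.71,-2.32) + 0.529·(-2.17,-3.95) = (-1.4823,-3.1823)
Perimeter = Σ |v_{i+1} − v_i|:
  edge 1→2: √(-7.2309² + 1.0747²) = 7.3103 (running 7.3103)
  edge 2→3: √(-2.5976² + -1.9260²) = 3.2337 (running 10.5440)
  edge 3→4: √(3.9419² + -4.3259²) = 5.8525 (running 16.3966)
  edge 4→1: √(5.8865² + 5.1772²) = 7.8393 (running 24.2359)
Perimeter = 24.2359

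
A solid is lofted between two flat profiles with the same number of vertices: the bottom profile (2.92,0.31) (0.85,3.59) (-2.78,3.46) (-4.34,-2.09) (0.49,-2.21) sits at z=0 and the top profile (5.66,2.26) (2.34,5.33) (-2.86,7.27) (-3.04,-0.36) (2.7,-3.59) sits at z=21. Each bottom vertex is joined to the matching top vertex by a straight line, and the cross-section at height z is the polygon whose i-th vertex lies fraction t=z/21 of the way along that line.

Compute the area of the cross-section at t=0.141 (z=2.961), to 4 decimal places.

Area at t=0.141: 34.3330

Cross-section at t=0.141: each vertex is (1-t)·p0[i] + t·p1[i].
  v1: (1-0.141)·(2.92,0.31) + 0.141·(5.66,2.26) = (3.3063,0.5849)
  v2: (1-0.141)·(0.85,3.59) + 0.141·(2.34,5.33) = (1.0601,3.8353)
  v3: (1-0.141)·(-2.78,3.46) + 0.141·(-2.86,7.27) = (-2.7913,3.9972)
  v4: (1-0.141)·(-4.34,-2.09) + 0.141·(-3.04,-0.36) = (-4.1567,-1.8461)
  v5: (1-0.141)·(0.49,-2.21) + 0.141·(2.7,-3.59) = (0.8016,-2.4046)
Shoelace sum Σ(x_i·y_{i+1} − x_{i+1}·y_i):
  i=1: 3.3063·3.8353 − 1.0601·0.5849 = +12.0608 (running +12.0608)
  i=2: 1.0601·3.9972 − -2.7913·3.8353 = +14.9429 (running +27.0037)
  i=3: -2.7913·-1.8461 − -4.1567·3.9972 = +21.7681 (running +48.7718)
  i=4: -4.1567·-2.4046 − 0.8016·-1.8461 = +11.4749 (running +60.2468)
  i=5: 0.8016·0.5849 − 3.3063·-2.4046 = +8.4193 (running +68.6661)
Area = |Σ|/2 = |68.6661|/2 = 34.3330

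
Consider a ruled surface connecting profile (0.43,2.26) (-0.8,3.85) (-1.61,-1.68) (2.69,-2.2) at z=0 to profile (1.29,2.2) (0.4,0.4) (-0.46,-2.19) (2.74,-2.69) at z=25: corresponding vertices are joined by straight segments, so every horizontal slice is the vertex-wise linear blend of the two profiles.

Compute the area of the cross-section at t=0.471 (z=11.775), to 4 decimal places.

Area at t=0.471: 10.5517

Cross-section at t=0.471: each vertex is (1-t)·p0[i] + t·p1[i].
  v1: (1-0.471)·(0.43,2.26) + 0.471·(1.29,2.2) = (0.8351,2.2317)
  v2: (1-0.471)·(-0.8,3.85) + 0.471·(0.4,0.4) = (-0.2348,2.2251)
  v3: (1-0.471)·(-1.61,-1.68) + 0.471·(-0.46,-2.19) = (-1.0684,-1.9202)
  v4: (1-0.471)·(2.69,-2.2) + 0.471·(2.74,-2.69) = (2.7136,-2.4308)
Shoelace sum Σ(x_i·y_{i+1} − x_{i+1}·y_i):
  i=1: 0.8351·2.2251 − -0.2348·2.2317 = +2.3821 (running +2.3821)
  i=2: -0.2348·-1.9202 − -1.0684·2.2251 = +2.8280 (running +5.2101)
  i=3: -1.0684·-2.4308 − 2.7136·-1.9202 = +7.8075 (running +13.0176)
  i=4: 2.7136·2.2317 − 0.8351·-2.4308 = +8.0858 (running +21.1034)
Area = |Σ|/2 = |21.1034|/2 = 10.5517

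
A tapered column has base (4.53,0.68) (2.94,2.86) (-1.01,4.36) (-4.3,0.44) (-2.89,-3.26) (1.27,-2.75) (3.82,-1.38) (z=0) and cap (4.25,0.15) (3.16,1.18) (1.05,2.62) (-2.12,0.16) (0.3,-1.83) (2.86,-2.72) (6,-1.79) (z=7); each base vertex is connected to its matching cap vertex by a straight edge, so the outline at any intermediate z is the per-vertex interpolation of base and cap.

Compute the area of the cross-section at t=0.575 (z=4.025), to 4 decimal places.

Area at t=0.575: 31.3042

Cross-section at t=0.575: each vertex is (1-t)·p0[i] + t·p1[i].
  v1: (1-0.575)·(4.53,0.68) + 0.575·(4.25,0.15) = (4.3690,0.3753)
  v2: (1-0.575)·(2.94,2.86) + 0.575·(3.16,1.18) = (3.0665,1.8940)
  v3: (1-0.575)·(-1.01,4.36) + 0.575·(1.05,2.62) = (0.1745,3.3595)
  v4: (1-0.575)·(-4.3,0.44) + 0.575·(-2.12,0.16) = (-3.0465,0.2790)
  v5: (1-0.575)·(-2.89,-3.26) + 0.575·(0.3,-1.83) = (-1.0558,-2.4377)
  v6: (1-0.575)·(1.27,-2.75) + 0.575·(2.86,-2.72) = (2.1843,-2.7328)
  v7: (1-0.575)·(3.82,-1.38) + 0.575·(6,-1.79) = (5.0735,-1.6158)
Shoelace sum Σ(x_i·y_{i+1} − x_{i+1}·y_i):
  i=1: 4.3690·1.8940 − 3.0665·0.3753 = +7.1242 (running +7.1242)
  i=2: 3.0665·3.3595 − 0.1745·1.8940 = +9.9714 (running +17.0956)
  i=3: 0.1745·0.2790 − -3.0465·3.3595 = +10.2834 (running +27.3790)
  i=4: -3.0465·-2.4377 − -1.0558·0.2790 = +7.7212 (running +35.1001)
  i=5: -1.0558·-2.7328 − 2.1843·-2.4377 = +8.2098 (running +43.3099)
  i=6: 2.1843·-1.6158 − 5.0735·-2.7328 = +10.3354 (running +53.6453)
  i=7: 5.0735·0.3753 − 4.3690·-1.6158 = +8.9630 (running +62.6084)
Area = |Σ|/2 = |62.6084|/2 = 31.3042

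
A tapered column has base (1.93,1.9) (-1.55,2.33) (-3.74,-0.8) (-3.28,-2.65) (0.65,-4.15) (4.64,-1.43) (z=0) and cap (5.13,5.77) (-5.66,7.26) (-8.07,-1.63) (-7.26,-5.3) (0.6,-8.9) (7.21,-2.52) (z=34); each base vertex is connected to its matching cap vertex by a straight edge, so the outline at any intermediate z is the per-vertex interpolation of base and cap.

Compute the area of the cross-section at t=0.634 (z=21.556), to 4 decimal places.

Area at t=0.634: 112.2416

Cross-section at t=0.634: each vertex is (1-t)·p0[i] + t·p1[i].
  v1: (1-0.634)·(1.93,1.9) + 0.634·(5.13,5.77) = (3.9588,4.3536)
  v2: (1-0.634)·(-1.55,2.33) + 0.634·(-5.66,7.26) = (-4.1557,5.4556)
  v3: (1-0.634)·(-3.74,-0.8) + 0.634·(-8.07,-1.63) = (-6.4852,-1.3262)
  v4: (1-0.634)·(-3.28,-2.65) + 0.634·(-7.26,-5.3) = (-5.8033,-4.3301)
  v5: (1-0.634)·(0.65,-4.15) + 0.634·(0.6,-8.9) = (0.6183,-7.1615)
  v6: (1-0.634)·(4.64,-1.43) + 0.634·(7.21,-2.52) = (6.2694,-2.1211)
Shoelace sum Σ(x_i·y_{i+1} − x_{i+1}·y_i):
  i=1: 3.9588·5.4556 − -4.1557·4.3536 = +39.6901 (running +39.6901)
  i=2: -4.1557·-1.3262 − -6.4852·5.4556 = +40.8923 (running +80.5824)
  i=3: -6.4852·-4.3301 − -5.8033·-1.3262 = +20.3852 (running +100.9675)
  i=4: -5.8033·-7.1615 − 0.6183·-4.3301 = +44.2378 (running +145.2053)
  i=5: 0.6183·-2.1211 − 6.2694·-7.1615 = +43.5867 (running +188.7920)
  i=6: 6.2694·4.3536 − 3.9588·-2.1211 = +35.6911 (running +224.4831)
Area = |Σ|/2 = |224.4831|/2 = 112.2416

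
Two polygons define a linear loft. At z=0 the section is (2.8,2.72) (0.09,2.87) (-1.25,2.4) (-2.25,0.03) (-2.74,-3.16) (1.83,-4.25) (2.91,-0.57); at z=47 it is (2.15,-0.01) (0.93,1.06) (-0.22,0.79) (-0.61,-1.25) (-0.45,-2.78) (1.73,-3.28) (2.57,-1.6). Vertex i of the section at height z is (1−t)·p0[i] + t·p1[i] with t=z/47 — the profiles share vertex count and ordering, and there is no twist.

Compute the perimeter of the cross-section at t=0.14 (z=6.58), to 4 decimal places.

Perimeter at t=0.14: 20.3512

Cross-section at t=0.14: each vertex is (1-t)·p0[i] + t·p1[i].
  v1: (1-0.14)·(2.8,2.72) + 0.14·(2.15,-0.01) = (2.7090,2.3378)
  v2: (1-0.14)·(0.09,2.87) + 0.14·(0.93,1.06) = (0.2076,2.6166)
  v3: (1-0.14)·(-1.25,2.4) + 0.14·(-0.22,0.79) = (-1.1058,2.1746)
  v4: (1-0.14)·(-2.25,0.03) + 0.14·(-0.61,-1.25) = (-2.0204,-0.1492)
  v5: (1-0.14)·(-2.74,-3.16) + 0.14·(-0.45,-2.78) = (-2.4194,-3.1068)
  v6: (1-0.14)·(1.83,-4.25) + 0.14·(1.73,-3.28) = (1.8160,-4.1142)
  v7: (1-0.14)·(2.91,-0.57) + 0.14·(2.57,-1.6) = (2.8624,-0.7142)
Perimeter = Σ |v_{i+1} − v_i|:
  edge 1→2: √(-2.5014² + 0.2788²) = 2.5169 (running 2.5169)
  edge 2→3: √(-1.3134² + -0.4420²) = 1.3858 (running 3.9027)
  edge 3→4: √(-0.9146² + -2.3238²) = 2.4973 (running 6.4000)
  edge 4→5: √(-0.3990² + -2.9576²) = 2.9844 (running 9.3844)
  edge 5→6: √(4.2354² + -1.0074²) = 4.3536 (running 13.7379)
  edge 6→7: √(1.0464² + 3.4000²) = 3.5574 (running 17.2953)
  edge 7→1: √(-0.1534² + 3.0520²) = 3.0559 (running 20.3512)
Perimeter = 20.3512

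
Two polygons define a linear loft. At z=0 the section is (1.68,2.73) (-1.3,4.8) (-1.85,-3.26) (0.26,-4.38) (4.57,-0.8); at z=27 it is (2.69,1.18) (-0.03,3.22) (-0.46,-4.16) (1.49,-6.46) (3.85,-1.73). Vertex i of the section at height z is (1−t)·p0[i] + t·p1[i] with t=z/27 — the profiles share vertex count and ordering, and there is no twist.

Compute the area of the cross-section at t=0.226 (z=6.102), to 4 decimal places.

Cross-section at t=0.226: each vertex is (1-t)·p0[i] + t·p1[i].
  v1: (1-0.226)·(1.68,2.73) + 0.226·(2.69,1.18) = (1.9083,2.3797)
  v2: (1-0.226)·(-1.3,4.8) + 0.226·(-0.03,3.22) = (-1.0130,4.4429)
  v3: (1-0.226)·(-1.85,-3.26) + 0.226·(-0.46,-4.16) = (-1.5359,-3.4634)
  v4: (1-0.226)·(0.26,-4.38) + 0.226·(1.49,-6.46) = (0.5380,-4.8501)
  v5: (1-0.226)·(4.57,-0.8) + 0.226·(3.85,-1.73) = (4.4073,-1.0102)
Shoelace sum Σ(x_i·y_{i+1} − x_{i+1}·y_i):
  i=1: 1.9083·4.4429 − -1.0130·2.3797 = +10.8888 (running +10.8888)
  i=2: -1.0130·-3.4634 − -1.5359·4.4429 = +10.3321 (running +21.2209)
  i=3: -1.5359·-4.8501 − 0.5380·-3.4634 = +9.3123 (running +30.5332)
  i=4: 0.5380·-1.0102 − 4.4073·-4.8501 = +20.8322 (running +51.3654)
  i=5: 4.4073·2.3797 − 1.9083·-1.0102 = +12.4157 (running +63.7811)
Area = |Σ|/2 = |63.7811|/2 = 31.8905

Area at t=0.226: 31.8905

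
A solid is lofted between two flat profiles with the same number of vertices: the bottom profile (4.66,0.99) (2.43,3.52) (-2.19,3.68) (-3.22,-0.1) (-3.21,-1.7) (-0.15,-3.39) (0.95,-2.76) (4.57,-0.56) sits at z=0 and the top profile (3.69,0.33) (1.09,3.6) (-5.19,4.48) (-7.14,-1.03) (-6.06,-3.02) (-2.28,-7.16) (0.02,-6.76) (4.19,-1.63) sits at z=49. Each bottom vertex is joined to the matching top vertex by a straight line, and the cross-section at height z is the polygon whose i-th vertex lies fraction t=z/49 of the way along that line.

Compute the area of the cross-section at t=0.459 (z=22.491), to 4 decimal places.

Area at t=0.459: 60.3307

Cross-section at t=0.459: each vertex is (1-t)·p0[i] + t·p1[i].
  v1: (1-0.459)·(4.66,0.99) + 0.459·(3.69,0.33) = (4.2148,0.6871)
  v2: (1-0.459)·(2.43,3.52) + 0.459·(1.09,3.6) = (1.8149,3.5567)
  v3: (1-0.459)·(-2.19,3.68) + 0.459·(-5.19,4.48) = (-3.5670,4.0472)
  v4: (1-0.459)·(-3.22,-0.1) + 0.459·(-7.14,-1.03) = (-5.0193,-0.5269)
  v5: (1-0.459)·(-3.21,-1.7) + 0.459·(-6.06,-3.02) = (-4.5182,-2.3059)
  v6: (1-0.459)·(-0.15,-3.39) + 0.459·(-2.28,-7.16) = (-1.1277,-5.1204)
  v7: (1-0.459)·(0.95,-2.76) + 0.459·(0.02,-6.76) = (0.5231,-4.5960)
  v8: (1-0.459)·(4.57,-0.56) + 0.459·(4.19,-1.63) = (4.3956,-1.0511)
Shoelace sum Σ(x_i·y_{i+1} − x_{i+1}·y_i):
  i=1: 4.2148·3.5567 − 1.8149·0.6871 = +13.7438 (running +13.7438)
  i=2: 1.8149·4.0472 − -3.5670·3.5567 = +20.0322 (running +33.7760)
  i=3: -3.5670·-0.5269 − -5.0193·4.0472 = +22.1934 (running +55.9694)
  i=4: -5.0193·-2.3059 − -4.5182·-0.5269 = +9.1934 (running +65.1628)
  i=5: -4.5182·-5.1204 − -1.1277·-2.3059 = +20.5346 (running +85.6974)
  i=6: -1.1277·-4.5960 − 0.5231·-5.1204 = +7.8614 (running +93.5588)
  i=7: 0.5231·-1.0511 − 4.3956·-4.5960 = +19.6522 (running +113.2110)
  i=8: 4.3956·0.6871 − 4.2148·-1.0511 = +7.4503 (running +120.6613)
Area = |Σ|/2 = |120.6613|/2 = 60.3307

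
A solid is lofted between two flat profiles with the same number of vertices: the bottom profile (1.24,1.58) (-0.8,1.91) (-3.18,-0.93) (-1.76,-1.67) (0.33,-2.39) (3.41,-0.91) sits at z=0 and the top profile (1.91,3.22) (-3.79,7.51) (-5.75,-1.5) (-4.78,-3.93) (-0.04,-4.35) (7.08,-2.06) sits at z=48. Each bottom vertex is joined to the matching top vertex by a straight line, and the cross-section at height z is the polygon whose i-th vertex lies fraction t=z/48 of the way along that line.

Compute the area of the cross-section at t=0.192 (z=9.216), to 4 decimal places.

Area at t=0.192: 25.9158

Cross-section at t=0.192: each vertex is (1-t)·p0[i] + t·p1[i].
  v1: (1-0.192)·(1.24,1.58) + 0.192·(1.91,3.22) = (1.3686,1.8949)
  v2: (1-0.192)·(-0.8,1.91) + 0.192·(-3.79,7.51) = (-1.3741,2.9852)
  v3: (1-0.192)·(-3.18,-0.93) + 0.192·(-5.75,-1.5) = (-3.6734,-1.0394)
  v4: (1-0.192)·(-1.76,-1.67) + 0.192·(-4.78,-3.93) = (-2.3398,-2.1039)
  v5: (1-0.192)·(0.33,-2.39) + 0.192·(-0.04,-4.35) = (0.2590,-2.7663)
  v6: (1-0.192)·(3.41,-0.91) + 0.192·(7.08,-2.06) = (4.1146,-1.1308)
Shoelace sum Σ(x_i·y_{i+1} − x_{i+1}·y_i):
  i=1: 1.3686·2.9852 − -1.3741·1.8949 = +6.6894 (running +6.6894)
  i=2: -1.3741·-1.0394 − -3.6734·2.9852 = +12.3942 (running +19.0836)
  i=3: -3.6734·-2.1039 − -2.3398·-1.0394 = +5.2965 (running +24.3801)
  i=4: -2.3398·-2.7663 − 0.2590·-2.1039 = +7.0176 (running +31.3977)
  i=5: 0.2590·-1.1308 − 4.1146·-2.7663 = +11.0896 (running +42.4873)
  i=6: 4.1146·1.8949 − 1.3686·-1.1308 = +9.3444 (running +51.8317)
Area = |Σ|/2 = |51.8317|/2 = 25.9158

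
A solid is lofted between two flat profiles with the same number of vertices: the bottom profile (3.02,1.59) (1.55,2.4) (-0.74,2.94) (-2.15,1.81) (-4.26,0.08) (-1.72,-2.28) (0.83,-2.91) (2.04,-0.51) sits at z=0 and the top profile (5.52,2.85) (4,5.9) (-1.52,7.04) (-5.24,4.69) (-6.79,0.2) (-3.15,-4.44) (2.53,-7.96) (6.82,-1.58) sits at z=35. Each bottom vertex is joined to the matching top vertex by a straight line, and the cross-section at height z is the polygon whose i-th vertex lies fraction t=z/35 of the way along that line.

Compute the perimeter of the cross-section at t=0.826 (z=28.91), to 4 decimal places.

Perimeter at t=0.826: 38.7701

Cross-section at t=0.826: each vertex is (1-t)·p0[i] + t·p1[i].
  v1: (1-0.826)·(3.02,1.59) + 0.826·(5.52,2.85) = (5.0850,2.6308)
  v2: (1-0.826)·(1.55,2.4) + 0.826·(4,5.9) = (3.5737,5.2910)
  v3: (1-0.826)·(-0.74,2.94) + 0.826·(-1.52,7.04) = (-1.3843,6.3266)
  v4: (1-0.826)·(-2.15,1.81) + 0.826·(-5.24,4.69) = (-4.7023,4.1889)
  v5: (1-0.826)·(-4.26,0.08) + 0.826·(-6.79,0.2) = (-6.3498,0.1791)
  v6: (1-0.826)·(-1.72,-2.28) + 0.826·(-3.15,-4.44) = (-2.9012,-4.0642)
  v7: (1-0.826)·(0.83,-2.91) + 0.826·(2.53,-7.96) = (2.2342,-7.0813)
  v8: (1-0.826)·(2.04,-0.51) + 0.826·(6.82,-1.58) = (5.9883,-1.3938)
Perimeter = Σ |v_{i+1} − v_i|:
  edge 1→2: √(-1.5113² + 2.6602²) = 3.0596 (running 3.0596)
  edge 2→3: √(-4.9580² + 1.0356²) = 5.0650 (running 8.1245)
  edge 3→4: √(-3.3181² + -2.1377²) = 3.9471 (running 12.0716)
  edge 4→5: √(-1.6474² + -4.0098²) = 4.3350 (running 16.4066)
  edge 5→6: √(3.4486² + -4.2433²) = 5.4679 (running 21.8745)
  edge 6→7: √(5.1354² + -3.0171²) = 5.9561 (running 27.8307)
  edge 7→8: √(3.7541² + 5.6875²) = 6.8147 (running 34.6454)
  edge 8→1: √(-0.9033² + 4.0246²) = 4.1247 (running 38.7701)
Perimeter = 38.7701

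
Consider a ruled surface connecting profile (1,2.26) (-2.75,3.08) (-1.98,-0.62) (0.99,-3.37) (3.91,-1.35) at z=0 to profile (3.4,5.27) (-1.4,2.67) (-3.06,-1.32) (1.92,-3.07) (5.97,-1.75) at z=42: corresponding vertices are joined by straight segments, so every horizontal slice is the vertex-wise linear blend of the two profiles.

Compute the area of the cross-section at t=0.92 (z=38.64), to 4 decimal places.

Area at t=0.92: 43.6142

Cross-section at t=0.92: each vertex is (1-t)·p0[i] + t·p1[i].
  v1: (1-0.92)·(1,2.26) + 0.92·(3.4,5.27) = (3.2080,5.0292)
  v2: (1-0.92)·(-2.75,3.08) + 0.92·(-1.4,2.67) = (-1.5080,2.7028)
  v3: (1-0.92)·(-1.98,-0.62) + 0.92·(-3.06,-1.32) = (-2.9736,-1.2640)
  v4: (1-0.92)·(0.99,-3.37) + 0.92·(1.92,-3.07) = (1.8456,-3.0940)
  v5: (1-0.92)·(3.91,-1.35) + 0.92·(5.97,-1.75) = (5.8052,-1.7180)
Shoelace sum Σ(x_i·y_{i+1} − x_{i+1}·y_i):
  i=1: 3.2080·2.7028 − -1.5080·5.0292 = +16.2546 (running +16.2546)
  i=2: -1.5080·-1.2640 − -2.9736·2.7028 = +9.9432 (running +26.1978)
  i=3: -2.9736·-3.0940 − 1.8456·-1.2640 = +11.5332 (running +37.7309)
  i=4: 1.8456·-1.7180 − 5.8052·-3.0940 = +14.7905 (running +52.5215)
  i=5: 5.8052·5.0292 − 3.2080·-1.7180 = +34.7069 (running +87.2283)
Area = |Σ|/2 = |87.2283|/2 = 43.6142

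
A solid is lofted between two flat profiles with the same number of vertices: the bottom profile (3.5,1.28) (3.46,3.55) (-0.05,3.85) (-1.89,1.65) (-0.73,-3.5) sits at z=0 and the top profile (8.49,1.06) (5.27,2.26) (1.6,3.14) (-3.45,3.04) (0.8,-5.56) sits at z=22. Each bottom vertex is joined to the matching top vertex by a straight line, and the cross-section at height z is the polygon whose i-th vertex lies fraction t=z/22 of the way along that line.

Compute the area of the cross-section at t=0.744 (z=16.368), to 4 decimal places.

Area at t=0.744: 45.2690

Cross-section at t=0.744: each vertex is (1-t)·p0[i] + t·p1[i].
  v1: (1-0.744)·(3.5,1.28) + 0.744·(8.49,1.06) = (7.2126,1.1163)
  v2: (1-0.744)·(3.46,3.55) + 0.744·(5.27,2.26) = (4.8066,2.5902)
  v3: (1-0.744)·(-0.05,3.85) + 0.744·(1.6,3.14) = (1.1776,3.3218)
  v4: (1-0.744)·(-1.89,1.65) + 0.744·(-3.45,3.04) = (-3.0506,2.6842)
  v5: (1-0.744)·(-0.73,-3.5) + 0.744·(0.8,-5.56) = (0.4083,-5.0326)
Shoelace sum Σ(x_i·y_{i+1} − x_{i+1}·y_i):
  i=1: 7.2126·2.5902 − 4.8066·1.1163 = +13.3165 (running +13.3165)
  i=2: 4.8066·3.3218 − 1.1776·2.5902 = +12.9162 (running +26.2328)
  i=3: 1.1776·2.6842 − -3.0506·3.3218 = +13.2944 (running +39.5271)
  i=4: -3.0506·-5.0326 − 0.4083·2.6842 = +14.2568 (running +53.7839)
  i=5: 0.4083·1.1163 − 7.2126·-5.0326 = +36.7540 (running +90.5379)
Area = |Σ|/2 = |90.5379|/2 = 45.2690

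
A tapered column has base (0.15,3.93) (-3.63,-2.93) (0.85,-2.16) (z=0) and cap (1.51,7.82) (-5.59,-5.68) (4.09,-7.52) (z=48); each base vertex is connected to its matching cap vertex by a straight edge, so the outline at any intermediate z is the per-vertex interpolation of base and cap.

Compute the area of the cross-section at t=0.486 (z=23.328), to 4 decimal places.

Cross-section at t=0.486: each vertex is (1-t)·p0[i] + t·p1[i].
  v1: (1-0.486)·(0.15,3.93) + 0.486·(1.51,7.82) = (0.8110,5.8205)
  v2: (1-0.486)·(-3.63,-2.93) + 0.486·(-5.59,-5.68) = (-4.5826,-4.2665)
  v3: (1-0.486)·(0.85,-2.16) + 0.486·(4.09,-7.52) = (2.4246,-4.7650)
Shoelace sum Σ(x_i·y_{i+1} − x_{i+1}·y_i):
  i=1: 0.8110·-4.2665 − -4.5826·5.8205 = +23.2130 (running +23.2130)
  i=2: -4.5826·-4.7650 − 2.4246·-4.2665 = +32.1804 (running +55.3935)
  i=3: 2.4246·5.8205 − 0.8110·-4.7650 = +17.9769 (running +73.3704)
Area = |Σ|/2 = |73.3704|/2 = 36.6852

Area at t=0.486: 36.6852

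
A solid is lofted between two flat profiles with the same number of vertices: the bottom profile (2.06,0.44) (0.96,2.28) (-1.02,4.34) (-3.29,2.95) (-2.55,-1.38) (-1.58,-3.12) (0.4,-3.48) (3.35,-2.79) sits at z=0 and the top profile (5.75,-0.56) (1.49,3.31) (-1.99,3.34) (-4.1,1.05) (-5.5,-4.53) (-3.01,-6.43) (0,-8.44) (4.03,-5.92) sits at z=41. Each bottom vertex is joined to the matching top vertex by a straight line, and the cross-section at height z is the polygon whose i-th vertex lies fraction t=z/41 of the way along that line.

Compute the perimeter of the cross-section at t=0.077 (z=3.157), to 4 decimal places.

Perimeter at t=0.077: 23.2673

Cross-section at t=0.077: each vertex is (1-t)·p0[i] + t·p1[i].
  v1: (1-0.077)·(2.06,0.44) + 0.077·(5.75,-0.56) = (2.3441,0.3630)
  v2: (1-0.077)·(0.96,2.28) + 0.077·(1.49,3.31) = (1.0008,2.3593)
  v3: (1-0.077)·(-1.02,4.34) + 0.077·(-1.99,3.34) = (-1.0947,4.2630)
  v4: (1-0.077)·(-3.29,2.95) + 0.077·(-4.1,1.05) = (-3.3524,2.8037)
  v5: (1-0.077)·(-2.55,-1.38) + 0.077·(-5.5,-4.53) = (-2.7771,-1.6225)
  v6: (1-0.077)·(-1.58,-3.12) + 0.077·(-3.01,-6.43) = (-1.6901,-3.3749)
  v7: (1-0.077)·(0.4,-3.48) + 0.077·(0,-8.44) = (0.3692,-3.8619)
  v8: (1-0.077)·(3.35,-2.79) + 0.077·(4.03,-5.92) = (3.4024,-3.0310)
Perimeter = Σ |v_{i+1} − v_i|:
  edge 1→2: √(-1.3433² + 1.9963²) = 2.4062 (running 2.4062)
  edge 2→3: √(-2.0955² + 1.9037²) = 2.8311 (running 5.2373)
  edge 3→4: √(-2.2577² + -1.4593²) = 2.6882 (running 7.9255)
  edge 4→5: √(0.5752² + -4.4262²) = 4.4635 (running 12.3890)
  edge 5→6: √(1.0870² + -1.7523²) = 2.0621 (running 14.4511)
  edge 6→7: √(2.0593² + -0.4870²) = 2.1161 (running 16.5672)
  edge 7→8: √(3.0332² + 0.8309²) = 3.1449 (running 19.7122)
  edge 8→1: √(-1.0582² + 3.3940²) = 3.5552 (running 23.2673)
Perimeter = 23.2673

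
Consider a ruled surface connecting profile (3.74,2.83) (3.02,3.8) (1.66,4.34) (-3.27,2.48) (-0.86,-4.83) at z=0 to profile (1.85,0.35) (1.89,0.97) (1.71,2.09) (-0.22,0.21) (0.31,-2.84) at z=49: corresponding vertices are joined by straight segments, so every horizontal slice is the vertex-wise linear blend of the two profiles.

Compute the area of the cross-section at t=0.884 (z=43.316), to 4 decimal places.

Cross-section at t=0.884: each vertex is (1-t)·p0[i] + t·p1[i].
  v1: (1-0.884)·(3.74,2.83) + 0.884·(1.85,0.35) = (2.0692,0.6377)
  v2: (1-0.884)·(3.02,3.8) + 0.884·(1.89,0.97) = (2.0211,1.2983)
  v3: (1-0.884)·(1.66,4.34) + 0.884·(1.71,2.09) = (1.7042,2.3510)
  v4: (1-0.884)·(-3.27,2.48) + 0.884·(-0.22,0.21) = (-0.5738,0.4733)
  v5: (1-0.884)·(-0.86,-4.83) + 0.884·(0.31,-2.84) = (0.1743,-3.0708)
Shoelace sum Σ(x_i·y_{i+1} − x_{i+1}·y_i):
  i=1: 2.0692·1.2983 − 2.0211·0.6377 = +1.3977 (running +1.3977)
  i=2: 2.0211·2.3510 − 1.7042·1.2983 = +2.5390 (running +3.9367)
  i=3: 1.7042·0.4733 − -0.5738·2.3510 = +2.1556 (running +6.0923)
  i=4: -0.5738·-3.0708 − 0.1743·0.4733 = +1.6796 (running +7.7719)
  i=5: 0.1743·0.6377 − 2.0692·-3.0708 = +6.4654 (running +14.2373)
Area = |Σ|/2 = |14.2373|/2 = 7.1187

Area at t=0.884: 7.1187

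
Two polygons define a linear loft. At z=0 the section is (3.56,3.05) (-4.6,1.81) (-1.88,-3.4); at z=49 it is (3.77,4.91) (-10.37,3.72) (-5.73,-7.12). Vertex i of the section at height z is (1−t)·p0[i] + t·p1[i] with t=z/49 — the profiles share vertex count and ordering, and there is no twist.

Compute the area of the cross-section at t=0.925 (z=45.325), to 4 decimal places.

Area at t=0.925: 74.0009

Cross-section at t=0.925: each vertex is (1-t)·p0[i] + t·p1[i].
  v1: (1-0.925)·(3.56,3.05) + 0.925·(3.77,4.91) = (3.7543,4.7705)
  v2: (1-0.925)·(-4.6,1.81) + 0.925·(-10.37,3.72) = (-9.9372,3.5768)
  v3: (1-0.925)·(-1.88,-3.4) + 0.925·(-5.73,-7.12) = (-5.4413,-6.8410)
Shoelace sum Σ(x_i·y_{i+1} − x_{i+1}·y_i):
  i=1: 3.7543·3.5768 − -9.9372·4.7705 = +60.8337 (running +60.8337)
  i=2: -9.9372·-6.8410 − -5.4413·3.5768 = +87.4427 (running +148.2764)
  i=3: -5.4413·4.7705 − 3.7543·-6.8410 = -0.2747 (running +148.0017)
Area = |Σ|/2 = |148.0017|/2 = 74.0009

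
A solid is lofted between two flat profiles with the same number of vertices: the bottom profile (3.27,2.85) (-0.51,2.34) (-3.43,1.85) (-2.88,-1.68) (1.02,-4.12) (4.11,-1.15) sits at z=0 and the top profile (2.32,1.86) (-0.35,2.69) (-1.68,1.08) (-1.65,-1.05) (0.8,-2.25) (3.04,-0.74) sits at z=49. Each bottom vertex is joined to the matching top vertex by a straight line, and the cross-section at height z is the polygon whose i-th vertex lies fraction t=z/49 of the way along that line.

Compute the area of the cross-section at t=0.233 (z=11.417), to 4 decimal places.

Cross-section at t=0.233: each vertex is (1-t)·p0[i] + t·p1[i].
  v1: (1-0.233)·(3.27,2.85) + 0.233·(2.32,1.86) = (3.0487,2.6193)
  v2: (1-0.233)·(-0.51,2.34) + 0.233·(-0.35,2.69) = (-0.4727,2.4215)
  v3: (1-0.233)·(-3.43,1.85) + 0.233·(-1.68,1.08) = (-3.0223,1.6706)
  v4: (1-0.233)·(-2.88,-1.68) + 0.233·(-1.65,-1.05) = (-2.5934,-1.5332)
  v5: (1-0.233)·(1.02,-4.12) + 0.233·(0.8,-2.25) = (0.9687,-3.6843)
  v6: (1-0.233)·(4.11,-1.15) + 0.233·(3.04,-0.74) = (3.8607,-1.0545)
Shoelace sum Σ(x_i·y_{i+1} − x_{i+1}·y_i):
  i=1: 3.0487·2.4215 − -0.4727·2.6193 = +8.6207 (running +8.6207)
  i=2: -0.4727·1.6706 − -3.0223·2.4215 = +6.5288 (running +15.1495)
  i=3: -3.0223·-1.5332 − -2.5934·1.6706 = +8.9663 (running +24.1157)
  i=4: -2.5934·-3.6843 − 0.9687·-1.5332 = +11.0402 (running +35.1559)
  i=5: 0.9687·-1.0545 − 3.8607·-3.6843 = +13.2024 (running +48.3583)
  i=6: 3.8607·2.6193 − 3.0487·-1.0545 = +13.3271 (running +61.6854)
Area = |Σ|/2 = |61.6854|/2 = 30.8427

Area at t=0.233: 30.8427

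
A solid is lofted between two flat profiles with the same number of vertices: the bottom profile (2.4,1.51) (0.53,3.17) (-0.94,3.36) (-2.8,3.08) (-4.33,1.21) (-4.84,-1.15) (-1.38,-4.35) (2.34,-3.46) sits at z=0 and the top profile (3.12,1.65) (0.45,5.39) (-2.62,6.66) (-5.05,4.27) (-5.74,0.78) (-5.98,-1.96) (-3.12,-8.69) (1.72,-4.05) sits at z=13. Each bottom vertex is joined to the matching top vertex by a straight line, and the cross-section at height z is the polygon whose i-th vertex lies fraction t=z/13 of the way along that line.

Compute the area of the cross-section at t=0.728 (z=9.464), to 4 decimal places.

Area at t=0.728: 75.8873

Cross-section at t=0.728: each vertex is (1-t)·p0[i] + t·p1[i].
  v1: (1-0.728)·(2.4,1.51) + 0.728·(3.12,1.65) = (2.9242,1.6119)
  v2: (1-0.728)·(0.53,3.17) + 0.728·(0.45,5.39) = (0.4718,4.7862)
  v3: (1-0.728)·(-0.94,3.36) + 0.728·(-2.62,6.66) = (-2.1630,5.7624)
  v4: (1-0.728)·(-2.8,3.08) + 0.728·(-5.05,4.27) = (-4.4380,3.9463)
  v5: (1-0.728)·(-4.33,1.21) + 0.728·(-5.74,0.78) = (-5.3565,0.8970)
  v6: (1-0.728)·(-4.84,-1.15) + 0.728·(-5.98,-1.96) = (-5.6699,-1.7397)
  v7: (1-0.728)·(-1.38,-4.35) + 0.728·(-3.12,-8.69) = (-2.6467,-7.5095)
  v8: (1-0.728)·(2.34,-3.46) + 0.728·(1.72,-4.05) = (1.8886,-3.8895)
Shoelace sum Σ(x_i·y_{i+1} − x_{i+1}·y_i):
  i=1: 2.9242·4.7862 − 0.4718·1.6119 = +13.2351 (running +13.2351)
  i=2: 0.4718·5.7624 − -2.1630·4.7862 = +13.0711 (running +26.3062)
  i=3: -2.1630·3.9463 − -4.4380·5.7624 = +17.0375 (running +43.3437)
  i=4: -4.4380·0.8970 − -5.3565·3.9463 = +17.1577 (running +60.5013)
  i=5: -5.3565·-1.7397 − -5.6699·0.8970 = +14.4043 (running +74.9056)
  i=6: -5.6699·-7.5095 − -2.6467·-1.7397 = +37.9739 (running +112.8795)
  i=7: -2.6467·-3.8895 − 1.8886·-7.5095 = +24.4773 (running +137.3568)
  i=8: 1.8886·1.6119 − 2.9242·-3.8895 = +14.4179 (running +151.7747)
Area = |Σ|/2 = |151.7747|/2 = 75.8873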